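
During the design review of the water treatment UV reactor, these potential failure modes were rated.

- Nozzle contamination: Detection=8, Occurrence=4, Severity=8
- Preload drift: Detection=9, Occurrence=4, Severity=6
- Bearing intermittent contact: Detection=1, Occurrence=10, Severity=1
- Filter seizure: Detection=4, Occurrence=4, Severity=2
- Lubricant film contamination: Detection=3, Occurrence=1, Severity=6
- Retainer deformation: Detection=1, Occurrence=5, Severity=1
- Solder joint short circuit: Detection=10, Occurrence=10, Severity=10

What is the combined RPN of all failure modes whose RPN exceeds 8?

RPN = Severity × Occurrence × Detection:
  Nozzle contamination: 8 × 4 × 8 = 256
  Preload drift: 6 × 4 × 9 = 216
  Bearing intermittent contact: 1 × 10 × 1 = 10
  Filter seizure: 2 × 4 × 4 = 32
  Lubricant film contamination: 6 × 1 × 3 = 18
  Retainer deformation: 1 × 5 × 1 = 5
  Solder joint short circuit: 10 × 10 × 10 = 1000
RPN > 8: Nozzle contamination (256), Preload drift (216), Bearing intermittent contact (10), Filter seizure (32), Lubricant film contamination (18), Solder joint short circuit (1000).
Sum: 256 + 216 + 10 + 32 + 18 + 1000 = 1532.

1532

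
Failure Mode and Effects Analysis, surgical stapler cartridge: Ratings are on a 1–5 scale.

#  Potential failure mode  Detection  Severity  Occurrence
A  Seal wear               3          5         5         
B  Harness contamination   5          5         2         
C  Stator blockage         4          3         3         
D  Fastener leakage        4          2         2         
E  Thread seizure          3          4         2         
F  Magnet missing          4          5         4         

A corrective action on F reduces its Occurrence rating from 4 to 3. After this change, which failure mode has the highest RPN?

A

RPN = Severity × Occurrence × Detection:
  A: 5 × 5 × 3 = 75
  B: 5 × 2 × 5 = 50
  C: 3 × 3 × 4 = 36
  D: 2 × 2 × 4 = 16
  E: 4 × 2 × 3 = 24
  F: 5 × 4 × 4 = 80
After action: F → 5 × 3 × 4 = 60.
Revised RPNs: A=75, F=60, B=50, C=36, E=24, D=16.
Highest is now A (75).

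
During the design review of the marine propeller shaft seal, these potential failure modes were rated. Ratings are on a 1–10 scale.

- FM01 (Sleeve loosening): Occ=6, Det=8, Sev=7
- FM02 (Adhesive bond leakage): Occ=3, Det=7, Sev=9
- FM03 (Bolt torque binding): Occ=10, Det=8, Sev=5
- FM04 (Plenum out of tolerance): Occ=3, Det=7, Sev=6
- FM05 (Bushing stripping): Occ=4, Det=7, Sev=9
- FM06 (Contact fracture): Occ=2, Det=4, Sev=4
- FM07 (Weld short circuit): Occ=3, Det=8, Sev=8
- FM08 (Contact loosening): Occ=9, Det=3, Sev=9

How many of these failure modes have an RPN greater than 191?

5

RPN = Severity × Occurrence × Detection:
  FM01: 7 × 6 × 8 = 336
  FM02: 9 × 3 × 7 = 189
  FM03: 5 × 10 × 8 = 400
  FM04: 6 × 3 × 7 = 126
  FM05: 9 × 4 × 7 = 252
  FM06: 4 × 2 × 4 = 32
  FM07: 8 × 3 × 8 = 192
  FM08: 9 × 9 × 3 = 243
Modes with RPN > 191: FM01 (336), FM03 (400), FM05 (252), FM07 (192), FM08 (243) → 5.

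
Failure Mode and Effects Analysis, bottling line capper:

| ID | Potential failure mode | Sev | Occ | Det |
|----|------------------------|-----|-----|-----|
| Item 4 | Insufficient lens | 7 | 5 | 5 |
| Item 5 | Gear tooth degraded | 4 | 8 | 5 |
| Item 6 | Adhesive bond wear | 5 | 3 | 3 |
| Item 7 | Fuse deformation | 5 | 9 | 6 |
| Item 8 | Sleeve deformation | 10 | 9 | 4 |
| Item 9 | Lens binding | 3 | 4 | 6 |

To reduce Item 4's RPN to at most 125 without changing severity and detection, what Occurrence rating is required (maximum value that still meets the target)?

3

Item 4: S=7, O=5, D=5 → current RPN = 175.
Fixed product = 35. Need 35 × O ≤ 125, so O ≤ 125/35 = 3.57.
Maximum integer Occurrence rating = 3 (gives RPN 105; O=4 would give 140 > 125).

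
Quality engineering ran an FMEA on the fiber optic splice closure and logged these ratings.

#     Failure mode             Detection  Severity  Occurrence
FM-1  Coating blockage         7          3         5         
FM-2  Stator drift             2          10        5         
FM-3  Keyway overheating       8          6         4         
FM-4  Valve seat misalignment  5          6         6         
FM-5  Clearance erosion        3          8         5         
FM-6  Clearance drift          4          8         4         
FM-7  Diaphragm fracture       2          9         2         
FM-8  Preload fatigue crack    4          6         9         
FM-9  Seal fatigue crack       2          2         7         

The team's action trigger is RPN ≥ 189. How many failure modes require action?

RPN = Severity × Occurrence × Detection:
  FM-1: 3 × 5 × 7 = 105
  FM-2: 10 × 5 × 2 = 100
  FM-3: 6 × 4 × 8 = 192
  FM-4: 6 × 6 × 5 = 180
  FM-5: 8 × 5 × 3 = 120
  FM-6: 8 × 4 × 4 = 128
  FM-7: 9 × 2 × 2 = 36
  FM-8: 6 × 9 × 4 = 216
  FM-9: 2 × 7 × 2 = 28
Modes with RPN ≥ 189: FM-3 (192), FM-8 (216) → 2.

2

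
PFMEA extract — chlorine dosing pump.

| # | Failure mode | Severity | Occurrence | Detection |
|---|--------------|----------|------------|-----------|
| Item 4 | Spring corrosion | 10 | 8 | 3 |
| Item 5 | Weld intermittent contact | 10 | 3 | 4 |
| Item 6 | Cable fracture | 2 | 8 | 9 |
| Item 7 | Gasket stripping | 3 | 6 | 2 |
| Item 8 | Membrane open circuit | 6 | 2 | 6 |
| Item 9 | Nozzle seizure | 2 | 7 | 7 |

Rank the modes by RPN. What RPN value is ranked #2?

RPN = Severity × Occurrence × Detection:
  Item 4: 10 × 8 × 3 = 240
  Item 5: 10 × 3 × 4 = 120
  Item 6: 2 × 8 × 9 = 144
  Item 7: 3 × 6 × 2 = 36
  Item 8: 6 × 2 × 6 = 72
  Item 9: 2 × 7 × 7 = 98
Sorted descending: 240, 144, 120, 98, 72, 36.
The second-highest RPN is 144 (Item 6).

144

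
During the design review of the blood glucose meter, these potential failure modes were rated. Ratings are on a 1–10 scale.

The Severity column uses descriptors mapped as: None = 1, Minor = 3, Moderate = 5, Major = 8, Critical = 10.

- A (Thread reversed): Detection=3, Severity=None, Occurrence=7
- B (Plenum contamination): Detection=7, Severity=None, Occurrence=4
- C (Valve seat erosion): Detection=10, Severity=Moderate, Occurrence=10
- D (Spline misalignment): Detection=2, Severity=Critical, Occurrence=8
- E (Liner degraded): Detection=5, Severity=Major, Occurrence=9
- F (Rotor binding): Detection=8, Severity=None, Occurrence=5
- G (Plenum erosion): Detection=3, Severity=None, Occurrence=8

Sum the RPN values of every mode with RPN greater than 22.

1112

RPN = Severity × Occurrence × Detection:
  A: 1 × 7 × 3 = 21
  B: 1 × 4 × 7 = 28
  C: 5 × 10 × 10 = 500
  D: 10 × 8 × 2 = 160
  E: 8 × 9 × 5 = 360
  F: 1 × 5 × 8 = 40
  G: 1 × 8 × 3 = 24
RPN > 22: B (28), C (500), D (160), E (360), F (40), G (24).
Sum: 28 + 500 + 160 + 360 + 40 + 24 = 1112.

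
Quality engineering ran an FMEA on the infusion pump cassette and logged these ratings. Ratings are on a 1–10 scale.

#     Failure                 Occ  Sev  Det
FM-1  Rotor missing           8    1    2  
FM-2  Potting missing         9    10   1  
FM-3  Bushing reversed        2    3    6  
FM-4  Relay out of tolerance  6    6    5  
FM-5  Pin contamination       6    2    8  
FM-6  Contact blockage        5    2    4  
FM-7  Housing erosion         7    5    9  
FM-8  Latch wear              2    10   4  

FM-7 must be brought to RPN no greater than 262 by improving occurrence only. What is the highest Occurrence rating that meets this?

FM-7: S=5, O=7, D=9 → current RPN = 315.
Fixed product = 45. Need 45 × O ≤ 262, so O ≤ 262/45 = 5.82.
Maximum integer Occurrence rating = 5 (gives RPN 225; O=6 would give 270 > 262).

5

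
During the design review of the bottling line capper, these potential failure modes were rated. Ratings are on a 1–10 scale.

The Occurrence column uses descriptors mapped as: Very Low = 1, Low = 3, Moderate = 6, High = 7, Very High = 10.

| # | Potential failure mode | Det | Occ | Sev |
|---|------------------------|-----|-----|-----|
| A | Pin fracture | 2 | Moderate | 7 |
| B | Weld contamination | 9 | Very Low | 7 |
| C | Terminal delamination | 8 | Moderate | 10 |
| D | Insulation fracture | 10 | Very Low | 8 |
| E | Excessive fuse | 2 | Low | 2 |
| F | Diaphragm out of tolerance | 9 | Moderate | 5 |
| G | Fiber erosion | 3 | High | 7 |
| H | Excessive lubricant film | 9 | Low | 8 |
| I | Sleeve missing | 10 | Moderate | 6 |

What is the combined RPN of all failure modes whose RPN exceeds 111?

RPN = Severity × Occurrence × Detection:
  A: 7 × 6 × 2 = 84
  B: 7 × 1 × 9 = 63
  C: 10 × 6 × 8 = 480
  D: 8 × 1 × 10 = 80
  E: 2 × 3 × 2 = 12
  F: 5 × 6 × 9 = 270
  G: 7 × 7 × 3 = 147
  H: 8 × 3 × 9 = 216
  I: 6 × 6 × 10 = 360
RPN > 111: C (480), F (270), G (147), H (216), I (360).
Sum: 480 + 270 + 147 + 216 + 360 = 1473.

1473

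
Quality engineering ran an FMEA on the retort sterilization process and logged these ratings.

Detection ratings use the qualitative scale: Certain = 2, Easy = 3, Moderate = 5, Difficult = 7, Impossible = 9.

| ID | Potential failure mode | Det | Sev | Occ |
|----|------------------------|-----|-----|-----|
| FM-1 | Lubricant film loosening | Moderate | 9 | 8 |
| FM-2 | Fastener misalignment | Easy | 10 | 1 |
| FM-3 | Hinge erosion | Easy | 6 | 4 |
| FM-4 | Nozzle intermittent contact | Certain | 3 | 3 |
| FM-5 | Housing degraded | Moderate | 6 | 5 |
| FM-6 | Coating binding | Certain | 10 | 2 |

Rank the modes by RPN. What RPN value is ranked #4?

40

RPN = Severity × Occurrence × Detection:
  FM-1: 9 × 8 × 5 = 360
  FM-2: 10 × 1 × 3 = 30
  FM-3: 6 × 4 × 3 = 72
  FM-4: 3 × 3 × 2 = 18
  FM-5: 6 × 5 × 5 = 150
  FM-6: 10 × 2 × 2 = 40
Sorted descending: 360, 150, 72, 40, 30, 18.
The fourth-highest RPN is 40 (FM-6).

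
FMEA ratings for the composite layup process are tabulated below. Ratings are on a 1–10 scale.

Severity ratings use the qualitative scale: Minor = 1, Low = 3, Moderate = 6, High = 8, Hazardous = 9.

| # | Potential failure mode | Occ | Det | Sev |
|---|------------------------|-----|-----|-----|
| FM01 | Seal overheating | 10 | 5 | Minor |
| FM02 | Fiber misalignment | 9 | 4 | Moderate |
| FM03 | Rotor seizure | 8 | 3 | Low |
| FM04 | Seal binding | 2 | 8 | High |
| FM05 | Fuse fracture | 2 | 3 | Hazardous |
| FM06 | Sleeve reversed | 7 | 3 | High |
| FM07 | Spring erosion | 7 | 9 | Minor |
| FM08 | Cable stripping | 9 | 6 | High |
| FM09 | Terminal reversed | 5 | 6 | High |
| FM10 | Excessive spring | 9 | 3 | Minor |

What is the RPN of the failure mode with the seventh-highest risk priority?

63

RPN = Severity × Occurrence × Detection:
  FM01: 1 × 10 × 5 = 50
  FM02: 6 × 9 × 4 = 216
  FM03: 3 × 8 × 3 = 72
  FM04: 8 × 2 × 8 = 128
  FM05: 9 × 2 × 3 = 54
  FM06: 8 × 7 × 3 = 168
  FM07: 1 × 7 × 9 = 63
  FM08: 8 × 9 × 6 = 432
  FM09: 8 × 5 × 6 = 240
  FM10: 1 × 9 × 3 = 27
Sorted descending: 432, 240, 216, 168, 128, 72, 63, 54, 50, 27.
The seventh-highest RPN is 63 (FM07).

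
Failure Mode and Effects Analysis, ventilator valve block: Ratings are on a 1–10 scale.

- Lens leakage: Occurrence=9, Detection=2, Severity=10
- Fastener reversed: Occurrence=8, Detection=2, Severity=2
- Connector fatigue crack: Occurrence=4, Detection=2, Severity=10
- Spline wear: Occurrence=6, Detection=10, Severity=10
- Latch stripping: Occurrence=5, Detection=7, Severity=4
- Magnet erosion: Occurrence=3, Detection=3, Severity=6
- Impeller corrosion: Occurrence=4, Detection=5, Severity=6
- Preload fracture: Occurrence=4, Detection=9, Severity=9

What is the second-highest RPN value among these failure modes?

RPN = Severity × Occurrence × Detection:
  Lens leakage: 10 × 9 × 2 = 180
  Fastener reversed: 2 × 8 × 2 = 32
  Connector fatigue crack: 10 × 4 × 2 = 80
  Spline wear: 10 × 6 × 10 = 600
  Latch stripping: 4 × 5 × 7 = 140
  Magnet erosion: 6 × 3 × 3 = 54
  Impeller corrosion: 6 × 4 × 5 = 120
  Preload fracture: 9 × 4 × 9 = 324
Sorted descending: 600, 324, 180, 140, 120, 80, 54, 32.
The second-highest RPN is 324 (Preload fracture).

324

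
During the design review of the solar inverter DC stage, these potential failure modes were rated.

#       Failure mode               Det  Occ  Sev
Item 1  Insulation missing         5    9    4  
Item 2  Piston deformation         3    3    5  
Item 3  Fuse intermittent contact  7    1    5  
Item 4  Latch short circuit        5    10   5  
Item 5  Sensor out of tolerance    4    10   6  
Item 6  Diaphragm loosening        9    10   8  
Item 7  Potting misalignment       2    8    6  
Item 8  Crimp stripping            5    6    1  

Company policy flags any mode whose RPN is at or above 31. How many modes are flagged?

7

RPN = Severity × Occurrence × Detection:
  Item 1: 4 × 9 × 5 = 180
  Item 2: 5 × 3 × 3 = 45
  Item 3: 5 × 1 × 7 = 35
  Item 4: 5 × 10 × 5 = 250
  Item 5: 6 × 10 × 4 = 240
  Item 6: 8 × 10 × 9 = 720
  Item 7: 6 × 8 × 2 = 96
  Item 8: 1 × 6 × 5 = 30
Modes with RPN ≥ 31: Item 1 (180), Item 2 (45), Item 3 (35), Item 4 (250), Item 5 (240), Item 6 (720), Item 7 (96) → 7.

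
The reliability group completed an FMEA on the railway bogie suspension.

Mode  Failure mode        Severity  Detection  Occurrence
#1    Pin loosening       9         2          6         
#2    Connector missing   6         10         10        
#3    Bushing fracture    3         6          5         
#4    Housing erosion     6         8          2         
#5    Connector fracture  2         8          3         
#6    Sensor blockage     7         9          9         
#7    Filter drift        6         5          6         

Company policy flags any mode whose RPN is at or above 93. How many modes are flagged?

5

RPN = Severity × Occurrence × Detection:
  #1: 9 × 6 × 2 = 108
  #2: 6 × 10 × 10 = 600
  #3: 3 × 5 × 6 = 90
  #4: 6 × 2 × 8 = 96
  #5: 2 × 3 × 8 = 48
  #6: 7 × 9 × 9 = 567
  #7: 6 × 6 × 5 = 180
Modes with RPN ≥ 93: #1 (108), #2 (600), #4 (96), #6 (567), #7 (180) → 5.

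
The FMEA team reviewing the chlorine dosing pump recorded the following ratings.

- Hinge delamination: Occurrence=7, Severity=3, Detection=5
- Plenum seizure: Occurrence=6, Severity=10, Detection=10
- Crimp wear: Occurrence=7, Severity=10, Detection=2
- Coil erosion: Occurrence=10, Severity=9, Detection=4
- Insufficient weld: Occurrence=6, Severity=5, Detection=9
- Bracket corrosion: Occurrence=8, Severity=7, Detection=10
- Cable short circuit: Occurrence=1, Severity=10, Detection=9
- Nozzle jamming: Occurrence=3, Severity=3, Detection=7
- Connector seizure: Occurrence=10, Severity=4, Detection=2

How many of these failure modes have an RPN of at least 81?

RPN = Severity × Occurrence × Detection:
  Hinge delamination: 3 × 7 × 5 = 105
  Plenum seizure: 10 × 6 × 10 = 600
  Crimp wear: 10 × 7 × 2 = 140
  Coil erosion: 9 × 10 × 4 = 360
  Insufficient weld: 5 × 6 × 9 = 270
  Bracket corrosion: 7 × 8 × 10 = 560
  Cable short circuit: 10 × 1 × 9 = 90
  Nozzle jamming: 3 × 3 × 7 = 63
  Connector seizure: 4 × 10 × 2 = 80
Modes with RPN ≥ 81: Hinge delamination (105), Plenum seizure (600), Crimp wear (140), Coil erosion (360), Insufficient weld (270), Bracket corrosion (560), Cable short circuit (90) → 7.

7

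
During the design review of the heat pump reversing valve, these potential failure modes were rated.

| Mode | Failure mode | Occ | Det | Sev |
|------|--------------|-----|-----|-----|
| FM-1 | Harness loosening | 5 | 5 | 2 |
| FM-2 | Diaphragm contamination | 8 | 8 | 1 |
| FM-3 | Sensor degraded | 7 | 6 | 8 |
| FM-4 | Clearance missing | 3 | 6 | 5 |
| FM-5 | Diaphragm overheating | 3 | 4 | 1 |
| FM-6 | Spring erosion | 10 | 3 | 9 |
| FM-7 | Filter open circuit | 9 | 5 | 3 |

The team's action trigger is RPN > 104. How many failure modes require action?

3

RPN = Severity × Occurrence × Detection:
  FM-1: 2 × 5 × 5 = 50
  FM-2: 1 × 8 × 8 = 64
  FM-3: 8 × 7 × 6 = 336
  FM-4: 5 × 3 × 6 = 90
  FM-5: 1 × 3 × 4 = 12
  FM-6: 9 × 10 × 3 = 270
  FM-7: 3 × 9 × 5 = 135
Modes with RPN > 104: FM-3 (336), FM-6 (270), FM-7 (135) → 3.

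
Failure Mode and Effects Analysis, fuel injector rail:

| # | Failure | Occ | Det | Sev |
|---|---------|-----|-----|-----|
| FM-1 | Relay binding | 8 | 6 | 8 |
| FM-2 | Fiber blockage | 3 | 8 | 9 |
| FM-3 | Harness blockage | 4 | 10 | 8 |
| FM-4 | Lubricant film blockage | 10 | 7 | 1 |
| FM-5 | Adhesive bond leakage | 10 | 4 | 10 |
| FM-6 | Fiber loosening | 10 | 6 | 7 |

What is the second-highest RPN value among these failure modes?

400

RPN = Severity × Occurrence × Detection:
  FM-1: 8 × 8 × 6 = 384
  FM-2: 9 × 3 × 8 = 216
  FM-3: 8 × 4 × 10 = 320
  FM-4: 1 × 10 × 7 = 70
  FM-5: 10 × 10 × 4 = 400
  FM-6: 7 × 10 × 6 = 420
Sorted descending: 420, 400, 384, 320, 216, 70.
The second-highest RPN is 400 (FM-5).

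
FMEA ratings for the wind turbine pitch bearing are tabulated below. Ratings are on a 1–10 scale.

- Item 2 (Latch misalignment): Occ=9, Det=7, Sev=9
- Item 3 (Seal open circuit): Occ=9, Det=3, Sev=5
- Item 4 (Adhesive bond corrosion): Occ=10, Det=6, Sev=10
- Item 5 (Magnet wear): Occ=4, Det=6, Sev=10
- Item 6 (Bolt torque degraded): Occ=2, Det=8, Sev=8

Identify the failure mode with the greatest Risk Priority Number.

Item 4

RPN = Severity × Occurrence × Detection:
  Item 2: 9 × 9 × 7 = 567
  Item 3: 5 × 9 × 3 = 135
  Item 4: 10 × 10 × 6 = 600
  Item 5: 10 × 4 × 6 = 240
  Item 6: 8 × 2 × 8 = 128
Highest RPN is 600 → Item 4.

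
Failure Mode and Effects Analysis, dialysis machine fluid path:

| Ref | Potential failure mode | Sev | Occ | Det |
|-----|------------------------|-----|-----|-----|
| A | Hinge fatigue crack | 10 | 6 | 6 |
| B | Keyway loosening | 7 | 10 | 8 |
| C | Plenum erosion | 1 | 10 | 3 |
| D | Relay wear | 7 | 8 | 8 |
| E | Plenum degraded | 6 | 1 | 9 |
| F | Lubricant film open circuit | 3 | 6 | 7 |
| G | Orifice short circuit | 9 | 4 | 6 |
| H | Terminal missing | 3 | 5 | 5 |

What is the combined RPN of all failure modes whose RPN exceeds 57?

1785

RPN = Severity × Occurrence × Detection:
  A: 10 × 6 × 6 = 360
  B: 7 × 10 × 8 = 560
  C: 1 × 10 × 3 = 30
  D: 7 × 8 × 8 = 448
  E: 6 × 1 × 9 = 54
  F: 3 × 6 × 7 = 126
  G: 9 × 4 × 6 = 216
  H: 3 × 5 × 5 = 75
RPN > 57: A (360), B (560), D (448), F (126), G (216), H (75).
Sum: 360 + 560 + 448 + 126 + 216 + 75 = 1785.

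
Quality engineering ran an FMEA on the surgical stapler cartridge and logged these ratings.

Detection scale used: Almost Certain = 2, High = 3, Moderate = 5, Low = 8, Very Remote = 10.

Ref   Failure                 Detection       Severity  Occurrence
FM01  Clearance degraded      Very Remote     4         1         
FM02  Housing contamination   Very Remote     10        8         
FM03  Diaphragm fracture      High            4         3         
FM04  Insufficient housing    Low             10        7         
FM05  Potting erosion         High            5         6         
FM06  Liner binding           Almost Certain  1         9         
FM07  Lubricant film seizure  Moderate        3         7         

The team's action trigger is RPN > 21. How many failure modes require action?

RPN = Severity × Occurrence × Detection:
  FM01: 4 × 1 × 10 = 40
  FM02: 10 × 8 × 10 = 800
  FM03: 4 × 3 × 3 = 36
  FM04: 10 × 7 × 8 = 560
  FM05: 5 × 6 × 3 = 90
  FM06: 1 × 9 × 2 = 18
  FM07: 3 × 7 × 5 = 105
Modes with RPN > 21: FM01 (40), FM02 (800), FM03 (36), FM04 (560), FM05 (90), FM07 (105) → 6.

6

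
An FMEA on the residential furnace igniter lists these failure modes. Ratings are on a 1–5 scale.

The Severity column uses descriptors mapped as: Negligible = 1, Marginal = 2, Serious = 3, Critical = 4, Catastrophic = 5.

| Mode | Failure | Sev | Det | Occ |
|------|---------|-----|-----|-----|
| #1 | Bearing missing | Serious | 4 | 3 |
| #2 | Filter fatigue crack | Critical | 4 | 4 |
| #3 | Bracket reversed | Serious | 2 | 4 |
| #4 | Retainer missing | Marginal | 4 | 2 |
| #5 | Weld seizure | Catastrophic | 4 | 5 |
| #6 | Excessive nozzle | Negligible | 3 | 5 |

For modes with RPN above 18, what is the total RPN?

RPN = Severity × Occurrence × Detection:
  #1: 3 × 3 × 4 = 36
  #2: 4 × 4 × 4 = 64
  #3: 3 × 4 × 2 = 24
  #4: 2 × 2 × 4 = 16
  #5: 5 × 5 × 4 = 100
  #6: 1 × 5 × 3 = 15
RPN > 18: #1 (36), #2 (64), #3 (24), #5 (100).
Sum: 36 + 64 + 24 + 100 = 224.

224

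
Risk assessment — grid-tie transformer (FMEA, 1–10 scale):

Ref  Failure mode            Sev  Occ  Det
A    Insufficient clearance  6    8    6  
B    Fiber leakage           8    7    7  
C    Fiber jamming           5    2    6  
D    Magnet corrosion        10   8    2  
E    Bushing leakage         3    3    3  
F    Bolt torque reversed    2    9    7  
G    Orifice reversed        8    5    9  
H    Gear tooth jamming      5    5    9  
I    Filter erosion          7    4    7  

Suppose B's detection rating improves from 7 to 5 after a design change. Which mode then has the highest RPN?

G

RPN = Severity × Occurrence × Detection:
  A: 6 × 8 × 6 = 288
  B: 8 × 7 × 7 = 392
  C: 5 × 2 × 6 = 60
  D: 10 × 8 × 2 = 160
  E: 3 × 3 × 3 = 27
  F: 2 × 9 × 7 = 126
  G: 8 × 5 × 9 = 360
  H: 5 × 5 × 9 = 225
  I: 7 × 4 × 7 = 196
After action: B → 8 × 7 × 5 = 280.
Revised RPNs: G=360, A=288, B=280, H=225, I=196, D=160, F=126, C=60, E=27.
Highest is now G (360).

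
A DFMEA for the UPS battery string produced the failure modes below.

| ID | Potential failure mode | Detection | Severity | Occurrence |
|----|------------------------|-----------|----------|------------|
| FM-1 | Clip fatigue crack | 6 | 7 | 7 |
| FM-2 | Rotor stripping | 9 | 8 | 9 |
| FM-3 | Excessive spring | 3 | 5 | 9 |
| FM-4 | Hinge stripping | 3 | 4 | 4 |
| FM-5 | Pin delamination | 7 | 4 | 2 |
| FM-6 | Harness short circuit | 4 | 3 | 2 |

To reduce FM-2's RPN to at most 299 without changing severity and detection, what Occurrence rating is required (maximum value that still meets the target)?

4

FM-2: S=8, O=9, D=9 → current RPN = 648.
Fixed product = 72. Need 72 × O ≤ 299, so O ≤ 299/72 = 4.15.
Maximum integer Occurrence rating = 4 (gives RPN 288; O=5 would give 360 > 299).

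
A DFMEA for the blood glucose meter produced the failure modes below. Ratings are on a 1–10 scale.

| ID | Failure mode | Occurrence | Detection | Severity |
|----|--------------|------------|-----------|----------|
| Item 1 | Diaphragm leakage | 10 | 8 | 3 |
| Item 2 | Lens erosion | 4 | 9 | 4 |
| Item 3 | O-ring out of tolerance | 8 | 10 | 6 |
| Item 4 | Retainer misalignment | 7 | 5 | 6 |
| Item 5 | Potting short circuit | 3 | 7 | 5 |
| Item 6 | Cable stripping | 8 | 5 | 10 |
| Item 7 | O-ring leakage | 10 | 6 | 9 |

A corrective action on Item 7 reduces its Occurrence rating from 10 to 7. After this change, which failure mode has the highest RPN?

RPN = Severity × Occurrence × Detection:
  Item 1: 3 × 10 × 8 = 240
  Item 2: 4 × 4 × 9 = 144
  Item 3: 6 × 8 × 10 = 480
  Item 4: 6 × 7 × 5 = 210
  Item 5: 5 × 3 × 7 = 105
  Item 6: 10 × 8 × 5 = 400
  Item 7: 9 × 10 × 6 = 540
After action: Item 7 → 9 × 7 × 6 = 378.
Revised RPNs: Item 3=480, Item 6=400, Item 7=378, Item 1=240, Item 4=210, Item 2=144, Item 5=105.
Highest is now Item 3 (480).

Item 3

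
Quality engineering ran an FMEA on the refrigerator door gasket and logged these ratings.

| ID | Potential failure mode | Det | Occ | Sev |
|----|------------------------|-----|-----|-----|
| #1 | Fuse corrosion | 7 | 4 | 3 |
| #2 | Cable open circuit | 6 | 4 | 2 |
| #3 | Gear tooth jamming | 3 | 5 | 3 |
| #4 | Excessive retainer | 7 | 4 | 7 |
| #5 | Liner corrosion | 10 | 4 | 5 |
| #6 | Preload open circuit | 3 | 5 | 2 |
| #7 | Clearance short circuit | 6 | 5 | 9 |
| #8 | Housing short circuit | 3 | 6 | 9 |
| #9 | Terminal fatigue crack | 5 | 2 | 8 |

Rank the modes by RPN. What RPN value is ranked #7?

48

RPN = Severity × Occurrence × Detection:
  #1: 3 × 4 × 7 = 84
  #2: 2 × 4 × 6 = 48
  #3: 3 × 5 × 3 = 45
  #4: 7 × 4 × 7 = 196
  #5: 5 × 4 × 10 = 200
  #6: 2 × 5 × 3 = 30
  #7: 9 × 5 × 6 = 270
  #8: 9 × 6 × 3 = 162
  #9: 8 × 2 × 5 = 80
Sorted descending: 270, 200, 196, 162, 84, 80, 48, 45, 30.
The seventh-highest RPN is 48 (#2).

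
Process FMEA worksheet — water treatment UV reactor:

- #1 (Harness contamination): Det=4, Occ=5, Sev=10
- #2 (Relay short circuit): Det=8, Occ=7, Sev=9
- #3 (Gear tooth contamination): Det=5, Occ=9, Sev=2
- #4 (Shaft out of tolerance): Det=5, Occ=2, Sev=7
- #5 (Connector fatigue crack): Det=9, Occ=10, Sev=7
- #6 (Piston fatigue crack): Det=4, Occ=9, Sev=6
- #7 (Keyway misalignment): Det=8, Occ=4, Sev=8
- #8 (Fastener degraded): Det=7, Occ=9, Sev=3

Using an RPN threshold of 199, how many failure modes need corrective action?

5

RPN = Severity × Occurrence × Detection:
  #1: 10 × 5 × 4 = 200
  #2: 9 × 7 × 8 = 504
  #3: 2 × 9 × 5 = 90
  #4: 7 × 2 × 5 = 70
  #5: 7 × 10 × 9 = 630
  #6: 6 × 9 × 4 = 216
  #7: 8 × 4 × 8 = 256
  #8: 3 × 9 × 7 = 189
Modes with RPN ≥ 199: #1 (200), #2 (504), #5 (630), #6 (216), #7 (256) → 5.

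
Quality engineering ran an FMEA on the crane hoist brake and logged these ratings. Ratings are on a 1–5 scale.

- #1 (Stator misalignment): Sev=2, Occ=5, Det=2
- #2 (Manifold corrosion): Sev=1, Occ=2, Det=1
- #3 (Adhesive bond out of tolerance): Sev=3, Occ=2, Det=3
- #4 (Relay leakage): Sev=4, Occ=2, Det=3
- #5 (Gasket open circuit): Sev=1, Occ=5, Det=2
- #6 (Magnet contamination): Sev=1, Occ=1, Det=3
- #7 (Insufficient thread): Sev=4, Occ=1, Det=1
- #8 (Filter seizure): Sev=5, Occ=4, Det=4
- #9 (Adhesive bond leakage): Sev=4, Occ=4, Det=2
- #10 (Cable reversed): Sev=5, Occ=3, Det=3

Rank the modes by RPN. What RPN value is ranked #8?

RPN = Severity × Occurrence × Detection:
  #1: 2 × 5 × 2 = 20
  #2: 1 × 2 × 1 = 2
  #3: 3 × 2 × 3 = 18
  #4: 4 × 2 × 3 = 24
  #5: 1 × 5 × 2 = 10
  #6: 1 × 1 × 3 = 3
  #7: 4 × 1 × 1 = 4
  #8: 5 × 4 × 4 = 80
  #9: 4 × 4 × 2 = 32
  #10: 5 × 3 × 3 = 45
Sorted descending: 80, 45, 32, 24, 20, 18, 10, 4, 3, 2.
The eighth-highest RPN is 4 (#7).

4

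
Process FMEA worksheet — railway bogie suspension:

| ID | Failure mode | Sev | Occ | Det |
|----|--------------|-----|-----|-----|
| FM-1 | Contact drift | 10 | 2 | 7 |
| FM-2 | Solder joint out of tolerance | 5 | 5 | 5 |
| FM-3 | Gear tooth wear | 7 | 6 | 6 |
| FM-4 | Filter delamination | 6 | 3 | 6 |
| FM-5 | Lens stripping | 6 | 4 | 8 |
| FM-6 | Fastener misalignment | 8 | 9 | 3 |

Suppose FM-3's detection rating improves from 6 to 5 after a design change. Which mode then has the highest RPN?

RPN = Severity × Occurrence × Detection:
  FM-1: 10 × 2 × 7 = 140
  FM-2: 5 × 5 × 5 = 125
  FM-3: 7 × 6 × 6 = 252
  FM-4: 6 × 3 × 6 = 108
  FM-5: 6 × 4 × 8 = 192
  FM-6: 8 × 9 × 3 = 216
After action: FM-3 → 7 × 6 × 5 = 210.
Revised RPNs: FM-6=216, FM-3=210, FM-5=192, FM-1=140, FM-2=125, FM-4=108.
Highest is now FM-6 (216).

FM-6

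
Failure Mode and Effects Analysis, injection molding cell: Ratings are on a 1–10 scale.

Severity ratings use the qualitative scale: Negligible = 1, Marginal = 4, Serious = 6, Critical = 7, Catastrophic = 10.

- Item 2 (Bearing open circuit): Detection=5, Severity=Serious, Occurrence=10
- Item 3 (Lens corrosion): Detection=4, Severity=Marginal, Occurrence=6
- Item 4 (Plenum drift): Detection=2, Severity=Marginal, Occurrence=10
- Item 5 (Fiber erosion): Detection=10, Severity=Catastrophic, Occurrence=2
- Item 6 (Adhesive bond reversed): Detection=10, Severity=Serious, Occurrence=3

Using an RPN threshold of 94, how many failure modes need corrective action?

RPN = Severity × Occurrence × Detection:
  Item 2: 6 × 10 × 5 = 300
  Item 3: 4 × 6 × 4 = 96
  Item 4: 4 × 10 × 2 = 80
  Item 5: 10 × 2 × 10 = 200
  Item 6: 6 × 3 × 10 = 180
Modes with RPN ≥ 94: Item 2 (300), Item 3 (96), Item 5 (200), Item 6 (180) → 4.

4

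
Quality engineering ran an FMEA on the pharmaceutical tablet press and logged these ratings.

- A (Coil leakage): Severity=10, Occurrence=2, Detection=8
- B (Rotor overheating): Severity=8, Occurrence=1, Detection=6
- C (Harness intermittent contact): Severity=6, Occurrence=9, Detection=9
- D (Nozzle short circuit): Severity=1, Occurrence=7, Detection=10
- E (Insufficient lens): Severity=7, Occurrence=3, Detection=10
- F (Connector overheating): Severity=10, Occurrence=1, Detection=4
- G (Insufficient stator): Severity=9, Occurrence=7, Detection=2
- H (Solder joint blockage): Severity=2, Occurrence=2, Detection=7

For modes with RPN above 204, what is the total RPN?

696

RPN = Severity × Occurrence × Detection:
  A: 10 × 2 × 8 = 160
  B: 8 × 1 × 6 = 48
  C: 6 × 9 × 9 = 486
  D: 1 × 7 × 10 = 70
  E: 7 × 3 × 10 = 210
  F: 10 × 1 × 4 = 40
  G: 9 × 7 × 2 = 126
  H: 2 × 2 × 7 = 28
RPN > 204: C (486), E (210).
Sum: 486 + 210 = 696.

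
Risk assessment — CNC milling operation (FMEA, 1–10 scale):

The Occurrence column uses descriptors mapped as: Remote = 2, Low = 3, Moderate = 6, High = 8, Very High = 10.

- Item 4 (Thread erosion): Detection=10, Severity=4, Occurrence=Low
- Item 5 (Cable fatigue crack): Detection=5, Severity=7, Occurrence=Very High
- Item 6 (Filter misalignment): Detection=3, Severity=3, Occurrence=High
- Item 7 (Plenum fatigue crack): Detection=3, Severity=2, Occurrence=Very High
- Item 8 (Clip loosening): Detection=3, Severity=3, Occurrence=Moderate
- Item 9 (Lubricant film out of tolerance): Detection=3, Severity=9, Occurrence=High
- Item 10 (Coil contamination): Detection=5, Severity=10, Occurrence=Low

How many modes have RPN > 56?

RPN = Severity × Occurrence × Detection:
  Item 4: 4 × 3 × 10 = 120
  Item 5: 7 × 10 × 5 = 350
  Item 6: 3 × 8 × 3 = 72
  Item 7: 2 × 10 × 3 = 60
  Item 8: 3 × 6 × 3 = 54
  Item 9: 9 × 8 × 3 = 216
  Item 10: 10 × 3 × 5 = 150
Modes with RPN > 56: Item 4 (120), Item 5 (350), Item 6 (72), Item 7 (60), Item 9 (216), Item 10 (150) → 6.

6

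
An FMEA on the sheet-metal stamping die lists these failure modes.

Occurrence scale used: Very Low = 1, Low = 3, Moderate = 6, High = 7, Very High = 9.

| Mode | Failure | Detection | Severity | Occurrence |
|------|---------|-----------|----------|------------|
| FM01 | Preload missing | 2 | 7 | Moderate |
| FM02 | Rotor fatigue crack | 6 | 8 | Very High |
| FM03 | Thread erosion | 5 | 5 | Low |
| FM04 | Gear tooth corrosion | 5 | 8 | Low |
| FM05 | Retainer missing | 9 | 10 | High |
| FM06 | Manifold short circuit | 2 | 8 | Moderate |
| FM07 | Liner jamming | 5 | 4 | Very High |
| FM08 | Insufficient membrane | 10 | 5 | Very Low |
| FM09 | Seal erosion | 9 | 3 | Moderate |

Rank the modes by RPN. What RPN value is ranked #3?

RPN = Severity × Occurrence × Detection:
  FM01: 7 × 6 × 2 = 84
  FM02: 8 × 9 × 6 = 432
  FM03: 5 × 3 × 5 = 75
  FM04: 8 × 3 × 5 = 120
  FM05: 10 × 7 × 9 = 630
  FM06: 8 × 6 × 2 = 96
  FM07: 4 × 9 × 5 = 180
  FM08: 5 × 1 × 10 = 50
  FM09: 3 × 6 × 9 = 162
Sorted descending: 630, 432, 180, 162, 120, 96, 84, 75, 50.
The third-highest RPN is 180 (FM07).

180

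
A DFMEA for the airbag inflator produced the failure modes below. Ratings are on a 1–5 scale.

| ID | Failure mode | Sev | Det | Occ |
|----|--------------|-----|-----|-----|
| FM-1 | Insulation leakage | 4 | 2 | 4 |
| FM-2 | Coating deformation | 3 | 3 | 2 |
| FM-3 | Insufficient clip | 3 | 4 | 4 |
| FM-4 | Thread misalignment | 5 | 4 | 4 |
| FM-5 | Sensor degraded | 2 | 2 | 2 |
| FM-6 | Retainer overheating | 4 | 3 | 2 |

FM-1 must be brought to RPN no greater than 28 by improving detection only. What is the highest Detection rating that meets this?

1

FM-1: S=4, O=4, D=2 → current RPN = 32.
Fixed product = 16. Need 16 × D ≤ 28, so D ≤ 28/16 = 1.75.
Maximum integer Detection rating = 1 (gives RPN 16; D=2 would give 32 > 28).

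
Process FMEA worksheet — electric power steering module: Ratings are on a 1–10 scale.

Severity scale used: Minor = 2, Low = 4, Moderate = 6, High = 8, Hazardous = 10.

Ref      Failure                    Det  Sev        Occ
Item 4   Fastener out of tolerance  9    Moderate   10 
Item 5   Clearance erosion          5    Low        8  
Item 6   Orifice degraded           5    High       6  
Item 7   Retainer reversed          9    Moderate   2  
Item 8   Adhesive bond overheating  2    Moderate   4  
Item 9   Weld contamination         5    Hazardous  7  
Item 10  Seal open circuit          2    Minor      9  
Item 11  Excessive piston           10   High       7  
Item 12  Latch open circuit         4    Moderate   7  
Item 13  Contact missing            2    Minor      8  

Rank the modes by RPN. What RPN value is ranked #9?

RPN = Severity × Occurrence × Detection:
  Item 4: 6 × 10 × 9 = 540
  Item 5: 4 × 8 × 5 = 160
  Item 6: 8 × 6 × 5 = 240
  Item 7: 6 × 2 × 9 = 108
  Item 8: 6 × 4 × 2 = 48
  Item 9: 10 × 7 × 5 = 350
  Item 10: 2 × 9 × 2 = 36
  Item 11: 8 × 7 × 10 = 560
  Item 12: 6 × 7 × 4 = 168
  Item 13: 2 × 8 × 2 = 32
Sorted descending: 560, 540, 350, 240, 168, 160, 108, 48, 36, 32.
The 9th-highest RPN is 36 (Item 10).

36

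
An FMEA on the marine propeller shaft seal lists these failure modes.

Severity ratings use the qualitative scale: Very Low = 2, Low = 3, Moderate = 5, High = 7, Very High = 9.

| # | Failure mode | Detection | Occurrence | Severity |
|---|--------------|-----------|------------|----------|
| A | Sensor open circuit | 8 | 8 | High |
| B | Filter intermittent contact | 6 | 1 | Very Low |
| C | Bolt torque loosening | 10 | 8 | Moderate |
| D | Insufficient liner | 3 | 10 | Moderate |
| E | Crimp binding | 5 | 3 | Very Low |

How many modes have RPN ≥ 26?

4

RPN = Severity × Occurrence × Detection:
  A: 7 × 8 × 8 = 448
  B: 2 × 1 × 6 = 12
  C: 5 × 8 × 10 = 400
  D: 5 × 10 × 3 = 150
  E: 2 × 3 × 5 = 30
Modes with RPN ≥ 26: A (448), C (400), D (150), E (30) → 4.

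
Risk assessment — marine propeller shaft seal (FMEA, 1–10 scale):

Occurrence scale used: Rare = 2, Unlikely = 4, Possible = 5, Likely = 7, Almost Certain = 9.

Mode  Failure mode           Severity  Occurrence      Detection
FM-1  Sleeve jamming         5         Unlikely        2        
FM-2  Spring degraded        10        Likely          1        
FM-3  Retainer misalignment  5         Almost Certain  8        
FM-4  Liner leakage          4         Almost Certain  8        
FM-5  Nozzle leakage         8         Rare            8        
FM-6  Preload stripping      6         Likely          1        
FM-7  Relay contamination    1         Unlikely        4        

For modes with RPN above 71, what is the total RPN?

RPN = Severity × Occurrence × Detection:
  FM-1: 5 × 4 × 2 = 40
  FM-2: 10 × 7 × 1 = 70
  FM-3: 5 × 9 × 8 = 360
  FM-4: 4 × 9 × 8 = 288
  FM-5: 8 × 2 × 8 = 128
  FM-6: 6 × 7 × 1 = 42
  FM-7: 1 × 4 × 4 = 16
RPN > 71: FM-3 (360), FM-4 (288), FM-5 (128).
Sum: 360 + 288 + 128 = 776.

776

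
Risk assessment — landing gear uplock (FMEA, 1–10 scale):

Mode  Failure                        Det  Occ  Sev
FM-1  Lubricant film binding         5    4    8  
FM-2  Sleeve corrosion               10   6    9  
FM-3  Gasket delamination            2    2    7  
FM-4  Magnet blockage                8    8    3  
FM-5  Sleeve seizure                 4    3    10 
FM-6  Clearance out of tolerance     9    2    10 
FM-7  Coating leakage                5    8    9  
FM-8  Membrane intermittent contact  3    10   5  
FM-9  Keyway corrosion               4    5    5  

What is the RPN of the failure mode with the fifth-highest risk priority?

160

RPN = Severity × Occurrence × Detection:
  FM-1: 8 × 4 × 5 = 160
  FM-2: 9 × 6 × 10 = 540
  FM-3: 7 × 2 × 2 = 28
  FM-4: 3 × 8 × 8 = 192
  FM-5: 10 × 3 × 4 = 120
  FM-6: 10 × 2 × 9 = 180
  FM-7: 9 × 8 × 5 = 360
  FM-8: 5 × 10 × 3 = 150
  FM-9: 5 × 5 × 4 = 100
Sorted descending: 540, 360, 192, 180, 160, 150, 120, 100, 28.
The fifth-highest RPN is 160 (FM-1).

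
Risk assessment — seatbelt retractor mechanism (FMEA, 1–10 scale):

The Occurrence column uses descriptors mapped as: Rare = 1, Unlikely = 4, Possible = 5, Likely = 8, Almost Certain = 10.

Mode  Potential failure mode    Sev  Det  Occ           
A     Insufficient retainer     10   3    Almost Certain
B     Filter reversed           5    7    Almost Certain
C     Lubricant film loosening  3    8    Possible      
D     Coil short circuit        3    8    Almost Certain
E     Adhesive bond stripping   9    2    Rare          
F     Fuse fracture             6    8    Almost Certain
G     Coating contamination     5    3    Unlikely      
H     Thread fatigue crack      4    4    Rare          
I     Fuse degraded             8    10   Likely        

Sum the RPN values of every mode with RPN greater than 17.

RPN = Severity × Occurrence × Detection:
  A: 10 × 10 × 3 = 300
  B: 5 × 10 × 7 = 350
  C: 3 × 5 × 8 = 120
  D: 3 × 10 × 8 = 240
  E: 9 × 1 × 2 = 18
  F: 6 × 10 × 8 = 480
  G: 5 × 4 × 3 = 60
  H: 4 × 1 × 4 = 16
  I: 8 × 8 × 10 = 640
RPN > 17: A (300), B (350), C (120), D (240), E (18), F (480), G (60), I (640).
Sum: 300 + 350 + 120 + 240 + 18 + 480 + 60 + 640 = 2208.

2208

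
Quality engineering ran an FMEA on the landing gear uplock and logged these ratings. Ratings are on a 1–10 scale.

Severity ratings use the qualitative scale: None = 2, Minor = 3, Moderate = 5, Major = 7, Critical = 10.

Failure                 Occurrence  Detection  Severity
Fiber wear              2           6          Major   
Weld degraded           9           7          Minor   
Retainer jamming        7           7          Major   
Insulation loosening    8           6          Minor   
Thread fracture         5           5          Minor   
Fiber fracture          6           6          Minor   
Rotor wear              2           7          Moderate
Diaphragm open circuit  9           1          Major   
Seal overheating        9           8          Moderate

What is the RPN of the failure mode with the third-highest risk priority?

RPN = Severity × Occurrence × Detection:
  Fiber wear: 7 × 2 × 6 = 84
  Weld degraded: 3 × 9 × 7 = 189
  Retainer jamming: 7 × 7 × 7 = 343
  Insulation loosening: 3 × 8 × 6 = 144
  Thread fracture: 3 × 5 × 5 = 75
  Fiber fracture: 3 × 6 × 6 = 108
  Rotor wear: 5 × 2 × 7 = 70
  Diaphragm open circuit: 7 × 9 × 1 = 63
  Seal overheating: 5 × 9 × 8 = 360
Sorted descending: 360, 343, 189, 144, 108, 84, 75, 70, 63.
The third-highest RPN is 189 (Weld degraded).

189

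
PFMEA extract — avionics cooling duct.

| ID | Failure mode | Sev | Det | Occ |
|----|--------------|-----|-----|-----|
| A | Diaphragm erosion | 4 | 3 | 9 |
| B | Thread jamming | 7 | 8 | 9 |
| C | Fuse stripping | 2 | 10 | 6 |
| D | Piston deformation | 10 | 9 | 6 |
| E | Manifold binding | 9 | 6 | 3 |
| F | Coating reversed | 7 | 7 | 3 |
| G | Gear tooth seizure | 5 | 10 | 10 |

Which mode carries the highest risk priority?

RPN = Severity × Occurrence × Detection:
  A: 4 × 9 × 3 = 108
  B: 7 × 9 × 8 = 504
  C: 2 × 6 × 10 = 120
  D: 10 × 6 × 9 = 540
  E: 9 × 3 × 6 = 162
  F: 7 × 3 × 7 = 147
  G: 5 × 10 × 10 = 500
Highest RPN is 540 → D.

D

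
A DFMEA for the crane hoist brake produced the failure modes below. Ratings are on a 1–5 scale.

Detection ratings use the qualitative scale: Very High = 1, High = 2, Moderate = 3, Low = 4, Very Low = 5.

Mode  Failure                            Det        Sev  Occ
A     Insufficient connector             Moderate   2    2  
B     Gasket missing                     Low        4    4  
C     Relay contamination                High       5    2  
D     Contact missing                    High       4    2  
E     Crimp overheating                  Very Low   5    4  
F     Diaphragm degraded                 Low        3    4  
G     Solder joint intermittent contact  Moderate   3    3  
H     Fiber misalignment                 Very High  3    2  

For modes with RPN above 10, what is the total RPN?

287

RPN = Severity × Occurrence × Detection:
  A: 2 × 2 × 3 = 12
  B: 4 × 4 × 4 = 64
  C: 5 × 2 × 2 = 20
  D: 4 × 2 × 2 = 16
  E: 5 × 4 × 5 = 100
  F: 3 × 4 × 4 = 48
  G: 3 × 3 × 3 = 27
  H: 3 × 2 × 1 = 6
RPN > 10: A (12), B (64), C (20), D (16), E (100), F (48), G (27).
Sum: 12 + 64 + 20 + 16 + 100 + 48 + 27 = 287.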